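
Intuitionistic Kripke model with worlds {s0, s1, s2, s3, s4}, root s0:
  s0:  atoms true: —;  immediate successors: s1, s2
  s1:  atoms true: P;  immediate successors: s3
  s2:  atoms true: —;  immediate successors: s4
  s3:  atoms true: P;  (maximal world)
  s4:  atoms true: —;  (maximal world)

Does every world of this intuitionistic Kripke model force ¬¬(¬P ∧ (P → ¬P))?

No

Not every world: s0 ⊮ ¬¬(¬P ∧ (P → ¬P)).
s0 ⊮ ¬¬(¬P ∧ (P → ¬P)) since s1 is accessible from s0 and s1 ⊩ ¬(¬P ∧ (P → ¬P)).
s1 ⊩ ¬(¬P ∧ (P → ¬P)): no world accessible from s1 forces ¬P ∧ (P → ¬P).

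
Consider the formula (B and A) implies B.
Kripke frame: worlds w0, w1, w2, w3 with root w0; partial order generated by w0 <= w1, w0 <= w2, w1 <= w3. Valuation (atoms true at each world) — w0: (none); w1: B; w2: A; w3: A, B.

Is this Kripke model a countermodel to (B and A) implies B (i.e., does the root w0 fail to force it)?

No

w0 forces (B and A) implies B: every world accessible from w0 that forces B and A (namely w3) also forces B.
So the root w0 forces (B and A) implies B; the model is not a countermodel.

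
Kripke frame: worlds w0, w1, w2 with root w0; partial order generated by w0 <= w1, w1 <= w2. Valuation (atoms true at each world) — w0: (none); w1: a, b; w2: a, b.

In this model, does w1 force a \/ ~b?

w1 ||- a \/ ~b via the disjunct a.

Yes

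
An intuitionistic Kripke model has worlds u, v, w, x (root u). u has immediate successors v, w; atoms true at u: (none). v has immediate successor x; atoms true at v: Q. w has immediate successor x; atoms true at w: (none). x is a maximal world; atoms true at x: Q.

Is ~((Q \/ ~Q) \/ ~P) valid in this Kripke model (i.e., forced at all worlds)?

Not every world: u ||-/- ~((Q \/ ~Q) \/ ~P).
u ||-/- ~((Q \/ ~Q) \/ ~P) since u is accessible from u and u ||- (Q \/ ~Q) \/ ~P.
u ||- (Q \/ ~Q) \/ ~P via the disjunct ~P.

No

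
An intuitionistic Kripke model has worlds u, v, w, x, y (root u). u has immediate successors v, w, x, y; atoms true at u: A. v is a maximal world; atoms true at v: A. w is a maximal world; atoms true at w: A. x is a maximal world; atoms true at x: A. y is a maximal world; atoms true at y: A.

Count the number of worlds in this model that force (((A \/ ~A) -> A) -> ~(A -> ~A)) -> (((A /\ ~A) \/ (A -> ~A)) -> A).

5

u: forces it.
v: forces it.
w: forces it.
x: forces it.
y: forces it.
Worlds forcing the formula: {u, v, w, x, y}.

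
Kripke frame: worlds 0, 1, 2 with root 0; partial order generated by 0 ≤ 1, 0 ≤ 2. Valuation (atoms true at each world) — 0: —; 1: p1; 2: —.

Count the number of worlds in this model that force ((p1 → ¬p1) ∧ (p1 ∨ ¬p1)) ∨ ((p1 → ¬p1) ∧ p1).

0: does not force it — 0 ⊮ ((p1 → ¬p1) ∧ (p1 ∨ ¬p1)) ∨ ((p1 → ¬p1) ∧ p1): neither disjunct is forced at 0.
1: does not force it.
2: forces it.
Worlds forcing the formula: {2}.

1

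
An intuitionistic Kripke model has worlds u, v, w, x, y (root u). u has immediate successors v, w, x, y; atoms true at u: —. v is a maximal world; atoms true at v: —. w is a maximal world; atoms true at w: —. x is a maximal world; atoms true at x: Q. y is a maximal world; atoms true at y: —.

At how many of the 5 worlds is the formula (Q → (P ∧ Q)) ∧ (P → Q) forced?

3

u: does not force it — u ⊮ (Q → (P ∧ Q)) ∧ (P → Q) since u fails Q → (P ∧ Q).
v: forces it.
w: forces it.
x: does not force it — x ⊮ (Q → (P ∧ Q)) ∧ (P → Q) since x fails Q → (P ∧ Q).
y: forces it.
Worlds forcing the formula: {v, w, y}.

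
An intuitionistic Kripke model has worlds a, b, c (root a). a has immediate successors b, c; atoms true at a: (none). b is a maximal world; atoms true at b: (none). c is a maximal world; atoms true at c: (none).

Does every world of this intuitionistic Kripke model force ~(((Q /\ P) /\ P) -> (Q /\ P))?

Not every world: a ||-/- ~(((Q /\ P) /\ P) -> (Q /\ P)).
a ||-/- ~(((Q /\ P) /\ P) -> (Q /\ P)) since a is accessible from a and a ||- ((Q /\ P) /\ P) -> (Q /\ P).
a ||- ((Q /\ P) /\ P) -> (Q /\ P) vacuously: no world accessible from a forces the antecedent (Q /\ P) /\ P.

No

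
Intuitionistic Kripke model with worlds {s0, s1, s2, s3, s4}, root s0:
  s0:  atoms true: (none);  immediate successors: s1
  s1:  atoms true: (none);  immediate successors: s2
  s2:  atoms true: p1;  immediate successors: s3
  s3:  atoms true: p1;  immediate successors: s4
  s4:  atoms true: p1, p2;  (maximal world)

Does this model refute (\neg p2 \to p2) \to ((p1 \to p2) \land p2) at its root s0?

s0 \nVdash (\neg p2 \to p2) \to ((p1 \to p2) \land p2): already at s0 itself, s0 \Vdash \neg p2 \to p2 but s0 \nVdash (p1 \to p2) \land p2.
s0 \nVdash (p1 \to p2) \land p2 since s0 fails p1 \to p2.
So the root s0 does not force (\neg p2 \to p2) \to ((p1 \to p2) \land p2); the model is a countermodel.

Yes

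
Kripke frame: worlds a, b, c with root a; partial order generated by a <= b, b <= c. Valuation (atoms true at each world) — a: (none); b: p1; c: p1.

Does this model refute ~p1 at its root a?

a ||-/- ~p1 since b is accessible from a and b ||- p1.
So the root a does not force ~p1; the model is a countermodel.

Yes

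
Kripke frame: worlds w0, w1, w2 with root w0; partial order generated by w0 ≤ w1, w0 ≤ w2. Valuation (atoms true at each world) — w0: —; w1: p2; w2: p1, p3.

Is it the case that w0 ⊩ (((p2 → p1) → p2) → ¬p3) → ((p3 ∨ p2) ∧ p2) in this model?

No

w0 ⊮ (((p2 → p1) → p2) → ¬p3) → ((p3 ∨ p2) ∧ p2): already at w0 itself, w0 ⊩ ((p2 → p1) → p2) → ¬p3 but w0 ⊮ (p3 ∨ p2) ∧ p2.
w0 ⊮ (p3 ∨ p2) ∧ p2 since w0 fails p3 ∨ p2.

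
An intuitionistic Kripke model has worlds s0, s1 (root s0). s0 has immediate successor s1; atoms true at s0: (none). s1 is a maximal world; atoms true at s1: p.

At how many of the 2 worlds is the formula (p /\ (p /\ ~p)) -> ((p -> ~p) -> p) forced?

s0: forces it.
s1: forces it.
Worlds forcing the formula: {s0, s1}.

2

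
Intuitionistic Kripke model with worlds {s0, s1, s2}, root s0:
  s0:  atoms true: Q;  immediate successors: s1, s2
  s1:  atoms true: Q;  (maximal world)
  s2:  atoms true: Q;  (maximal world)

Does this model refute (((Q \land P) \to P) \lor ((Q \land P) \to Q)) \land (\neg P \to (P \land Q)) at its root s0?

s0 \nVdash (((Q \land P) \to P) \lor ((Q \land P) \to Q)) \land (\neg P \to (P \land Q)) since s0 fails \neg P \to (P \land Q).
So the root s0 does not force (((Q \land P) \to P) \lor ((Q \land P) \to Q)) \land (\neg P \to (P \land Q)); the model is a countermodel.

Yes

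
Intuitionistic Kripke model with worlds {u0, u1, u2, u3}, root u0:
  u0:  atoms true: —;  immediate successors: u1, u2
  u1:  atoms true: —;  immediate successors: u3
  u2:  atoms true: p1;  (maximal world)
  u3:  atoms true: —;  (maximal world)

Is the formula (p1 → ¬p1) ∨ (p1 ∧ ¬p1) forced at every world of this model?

Not every world: u0 ⊮ (p1 → ¬p1) ∨ (p1 ∧ ¬p1).
u0 ⊮ (p1 → ¬p1) ∨ (p1 ∧ ¬p1): neither disjunct is forced at u0.
u0 ⊮ p1 → ¬p1: at the accessible world u2, u2 ⊩ p1 but u2 ⊮ ¬p1.

No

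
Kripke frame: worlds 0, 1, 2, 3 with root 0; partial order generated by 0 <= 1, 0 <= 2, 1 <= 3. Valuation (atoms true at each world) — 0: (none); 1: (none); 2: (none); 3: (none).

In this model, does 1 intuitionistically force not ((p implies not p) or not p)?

1 does not force not ((p implies not p) or not p) since 1 is accessible from 1 and 1 forces (p implies not p) or not p.
1 forces (p implies not p) or not p via the disjunct p implies not p.

No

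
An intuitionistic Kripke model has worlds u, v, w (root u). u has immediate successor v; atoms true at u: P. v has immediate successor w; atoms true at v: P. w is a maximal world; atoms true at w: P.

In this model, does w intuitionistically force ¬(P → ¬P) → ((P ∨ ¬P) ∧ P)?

Yes

w ⊩ ¬(P → ¬P) → ((P ∨ ¬P) ∧ P): every world accessible from w that forces ¬(P → ¬P) (namely w) also forces (P ∨ ¬P) ∧ P.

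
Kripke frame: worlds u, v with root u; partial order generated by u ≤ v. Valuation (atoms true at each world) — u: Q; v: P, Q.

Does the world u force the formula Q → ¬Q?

u ⊮ Q → ¬Q: already at u itself, u ⊩ Q but u ⊮ ¬Q.
u ⊮ ¬Q since u is accessible from u and u ⊩ Q.

No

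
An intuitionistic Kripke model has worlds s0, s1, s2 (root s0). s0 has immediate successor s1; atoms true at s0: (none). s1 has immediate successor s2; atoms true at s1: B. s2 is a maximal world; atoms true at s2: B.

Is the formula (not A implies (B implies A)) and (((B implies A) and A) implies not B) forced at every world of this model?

No

Not every world: s0 does not force (not A implies (B implies A)) and (((B implies A) and A) implies not B).
s0 does not force (not A implies (B implies A)) and (((B implies A) and A) implies not B) since s0 fails not A implies (B implies A).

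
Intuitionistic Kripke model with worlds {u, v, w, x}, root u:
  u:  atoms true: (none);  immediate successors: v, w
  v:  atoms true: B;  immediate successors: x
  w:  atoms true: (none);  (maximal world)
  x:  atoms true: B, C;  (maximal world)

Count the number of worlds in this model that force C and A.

0

u: does not force it — u does not force C and A since u fails C.
v: does not force it — v does not force C and A since v fails C.
w: does not force it.
x: does not force it.
Worlds forcing the formula: { }.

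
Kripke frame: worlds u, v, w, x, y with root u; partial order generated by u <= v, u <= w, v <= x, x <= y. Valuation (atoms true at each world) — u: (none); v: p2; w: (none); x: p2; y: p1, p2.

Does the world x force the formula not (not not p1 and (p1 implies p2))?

x does not force not (not not p1 and (p1 implies p2)) since x is accessible from x and x forces not not p1 and (p1 implies p2).
x forces not not p1 and (p1 implies p2) since x forces both conjuncts.

No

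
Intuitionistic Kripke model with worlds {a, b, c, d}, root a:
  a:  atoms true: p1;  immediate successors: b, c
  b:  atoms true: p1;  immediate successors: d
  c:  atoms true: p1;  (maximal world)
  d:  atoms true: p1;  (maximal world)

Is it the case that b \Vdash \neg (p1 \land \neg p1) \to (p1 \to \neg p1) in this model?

No

b \nVdash \neg (p1 \land \neg p1) \to (p1 \to \neg p1): already at b itself, b \Vdash \neg (p1 \land \neg p1) but b \nVdash p1 \to \neg p1.
b \nVdash p1 \to \neg p1: already at b itself, b \Vdash p1 but b \nVdash \neg p1.
b \nVdash \neg p1 since b is accessible from b and b \Vdash p1.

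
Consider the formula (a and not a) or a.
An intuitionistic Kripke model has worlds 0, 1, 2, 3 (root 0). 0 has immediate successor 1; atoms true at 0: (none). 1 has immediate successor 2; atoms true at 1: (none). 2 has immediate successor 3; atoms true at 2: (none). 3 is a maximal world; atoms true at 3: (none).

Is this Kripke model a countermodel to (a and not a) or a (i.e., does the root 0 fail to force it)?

Yes

0 does not force (a and not a) or a: neither disjunct is forced at 0.
0 does not force a and not a since 0 fails a.
So the root 0 does not force (a and not a) or a; the model is a countermodel.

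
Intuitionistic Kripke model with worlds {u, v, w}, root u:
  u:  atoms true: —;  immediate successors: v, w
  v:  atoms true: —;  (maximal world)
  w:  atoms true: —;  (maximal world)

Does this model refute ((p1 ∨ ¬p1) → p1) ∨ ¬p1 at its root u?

No

u ⊩ ((p1 ∨ ¬p1) → p1) ∨ ¬p1 via the disjunct ¬p1.
So the root u forces ((p1 ∨ ¬p1) → p1) ∨ ¬p1; the model is not a countermodel.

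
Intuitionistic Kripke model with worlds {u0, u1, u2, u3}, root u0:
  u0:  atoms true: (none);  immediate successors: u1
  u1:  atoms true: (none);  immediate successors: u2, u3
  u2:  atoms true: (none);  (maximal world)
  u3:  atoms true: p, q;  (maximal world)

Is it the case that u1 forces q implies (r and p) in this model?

u1 does not force q implies (r and p): at the accessible world u3, u3 forces q but u3 does not force r and p.
u3 does not force r and p since u3 fails r.

No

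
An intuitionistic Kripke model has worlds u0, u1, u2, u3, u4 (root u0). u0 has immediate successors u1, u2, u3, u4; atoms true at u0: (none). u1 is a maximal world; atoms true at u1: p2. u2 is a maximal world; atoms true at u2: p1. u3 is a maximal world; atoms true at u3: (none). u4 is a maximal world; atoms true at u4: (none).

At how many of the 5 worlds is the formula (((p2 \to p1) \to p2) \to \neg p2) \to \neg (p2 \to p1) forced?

1

u0: does not force it — u0 \nVdash (((p2 \to p1) \to p2) \to \neg p2) \to \neg (p2 \to p1): at the accessible world u2, u2 \Vdash ((p2 \to p1) \to p2) \to \neg p2 but u2 \nVdash \neg (p2 \to p1).
u1: forces it.
u2: does not force it.
u3: does not force it.
u4: does not force it.
Worlds forcing the formula: {u1}.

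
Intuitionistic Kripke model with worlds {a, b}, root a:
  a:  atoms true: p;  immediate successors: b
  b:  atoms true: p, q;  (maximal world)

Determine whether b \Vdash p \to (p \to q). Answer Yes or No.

Yes

b \Vdash p \to (p \to q): every world accessible from b that forces p (namely b) also forces p \to q.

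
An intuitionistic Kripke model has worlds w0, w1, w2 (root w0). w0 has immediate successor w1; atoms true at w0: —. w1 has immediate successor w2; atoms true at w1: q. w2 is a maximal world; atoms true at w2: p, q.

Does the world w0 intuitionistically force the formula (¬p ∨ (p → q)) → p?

w0 ⊮ (¬p ∨ (p → q)) → p: already at w0 itself, w0 ⊩ ¬p ∨ (p → q) but w0 ⊮ p.
w0 lacks atom p, so w0 ⊮ p.

No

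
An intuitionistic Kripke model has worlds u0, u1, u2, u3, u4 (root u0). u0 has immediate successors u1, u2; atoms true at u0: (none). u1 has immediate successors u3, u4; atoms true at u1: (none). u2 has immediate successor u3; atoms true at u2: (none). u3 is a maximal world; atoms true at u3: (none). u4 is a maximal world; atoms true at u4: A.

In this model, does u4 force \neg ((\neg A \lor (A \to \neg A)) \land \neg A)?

u4 \Vdash \neg ((\neg A \lor (A \to \neg A)) \land \neg A): no world accessible from u4 forces (\neg A \lor (A \to \neg A)) \land \neg A.

Yes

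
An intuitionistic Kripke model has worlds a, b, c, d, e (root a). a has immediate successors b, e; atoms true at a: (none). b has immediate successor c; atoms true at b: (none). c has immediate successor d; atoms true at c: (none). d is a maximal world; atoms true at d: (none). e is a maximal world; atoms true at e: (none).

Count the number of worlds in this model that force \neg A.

5

a: forces it.
b: forces it.
c: forces it.
d: forces it.
e: forces it.
Worlds forcing the formula: {a, b, c, d, e}.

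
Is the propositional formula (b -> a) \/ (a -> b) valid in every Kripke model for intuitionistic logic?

This is the Gödel–Dummett linearity axiom, which is not intuitionistically valid.
A Kripke countermodel: worlds u, v, w; order generated by u <= v, u <= w; atoms true at each world — u:{}; v:{b}; w:{a}.
u ||-/- (b -> a) \/ (a -> b): neither disjunct is forced at u.
u ||-/- b -> a: at the accessible world v, v ||- b but v ||-/- a.
v lacks atom a, so v ||-/- a.
So the root u does not force the formula.

No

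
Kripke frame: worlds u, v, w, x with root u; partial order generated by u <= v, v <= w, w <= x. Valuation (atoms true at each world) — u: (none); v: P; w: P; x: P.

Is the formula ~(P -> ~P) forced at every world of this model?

u ||- ~(P -> ~P): no world accessible from u forces P -> ~P.
Since the root u forces ~(P -> ~P) and forcing is persistent (monotone upward), every world forces it.

Yes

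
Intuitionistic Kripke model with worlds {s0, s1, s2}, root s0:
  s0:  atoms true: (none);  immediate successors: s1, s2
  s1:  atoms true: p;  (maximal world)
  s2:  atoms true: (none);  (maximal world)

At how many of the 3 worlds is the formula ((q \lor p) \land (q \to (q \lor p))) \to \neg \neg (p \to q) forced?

1

s0: does not force it — s0 \nVdash ((q \lor p) \land (q \to (q \lor p))) \to \neg \neg (p \to q): at the accessible world s1, s1 \Vdash (q \lor p) \land (q \to (q \lor p)) but s1 \nVdash \neg \neg (p \to q).
s1: does not force it — s1 \nVdash ((q \lor p) \land (q \to (q \lor p))) \to \neg \neg (p \to q): already at s1 itself, s1 \Vdash (q \lor p) \land (q \to (q \lor p)) but s1 \nVdash \neg \neg (p \to q).
s2: forces it.
Worlds forcing the formula: {s2}.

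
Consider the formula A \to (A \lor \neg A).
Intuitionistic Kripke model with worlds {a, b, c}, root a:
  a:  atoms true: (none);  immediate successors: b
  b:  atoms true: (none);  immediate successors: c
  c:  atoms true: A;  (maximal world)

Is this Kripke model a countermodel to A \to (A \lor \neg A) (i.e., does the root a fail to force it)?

No

a \Vdash A \to (A \lor \neg A): every world accessible from a that forces A (namely c) also forces A \lor \neg A.
So the root a forces A \to (A \lor \neg A); the model is not a countermodel.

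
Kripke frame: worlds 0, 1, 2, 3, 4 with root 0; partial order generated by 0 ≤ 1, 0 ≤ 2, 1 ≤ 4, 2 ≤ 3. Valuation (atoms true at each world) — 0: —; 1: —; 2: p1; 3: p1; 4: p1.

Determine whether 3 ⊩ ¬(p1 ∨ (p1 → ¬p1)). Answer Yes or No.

3 ⊮ ¬(p1 ∨ (p1 → ¬p1)) since 3 is accessible from 3 and 3 ⊩ p1 ∨ (p1 → ¬p1).
3 ⊩ p1 ∨ (p1 → ¬p1) via the disjunct p1.

No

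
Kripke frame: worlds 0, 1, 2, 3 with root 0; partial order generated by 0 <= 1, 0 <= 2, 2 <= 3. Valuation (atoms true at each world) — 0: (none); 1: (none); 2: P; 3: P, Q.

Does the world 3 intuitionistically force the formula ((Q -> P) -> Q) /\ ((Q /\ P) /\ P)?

Yes

3 ||- ((Q -> P) -> Q) /\ ((Q /\ P) /\ P) since 3 forces both conjuncts.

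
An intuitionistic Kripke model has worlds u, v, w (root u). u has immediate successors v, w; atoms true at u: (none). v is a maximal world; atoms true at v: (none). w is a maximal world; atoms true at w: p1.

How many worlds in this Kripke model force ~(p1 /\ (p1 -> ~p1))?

3

u: forces it.
v: forces it.
w: forces it.
Worlds forcing the formula: {u, v, w}.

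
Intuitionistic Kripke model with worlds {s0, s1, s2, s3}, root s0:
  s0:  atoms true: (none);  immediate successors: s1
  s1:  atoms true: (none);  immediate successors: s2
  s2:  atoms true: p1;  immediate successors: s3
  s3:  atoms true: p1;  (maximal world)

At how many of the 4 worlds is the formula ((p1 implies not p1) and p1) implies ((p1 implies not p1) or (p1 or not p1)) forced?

4

s0: forces it.
s1: forces it.
s2: forces it.
s3: forces it.
Worlds forcing the formula: {s0, s1, s2, s3}.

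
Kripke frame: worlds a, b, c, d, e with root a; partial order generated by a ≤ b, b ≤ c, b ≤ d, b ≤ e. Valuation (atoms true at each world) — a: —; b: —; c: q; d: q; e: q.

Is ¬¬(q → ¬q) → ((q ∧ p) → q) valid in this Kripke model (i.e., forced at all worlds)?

a ⊩ ¬¬(q → ¬q) → ((q ∧ p) → q) vacuously: no world accessible from a forces the antecedent ¬¬(q → ¬q).
Since the root a forces ¬¬(q → ¬q) → ((q ∧ p) → q) and forcing is persistent (monotone upward), every world forces it.

Yes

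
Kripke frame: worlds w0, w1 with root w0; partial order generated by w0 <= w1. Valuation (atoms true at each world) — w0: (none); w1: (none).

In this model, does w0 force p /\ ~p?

w0 ||-/- p /\ ~p since w0 fails p.

No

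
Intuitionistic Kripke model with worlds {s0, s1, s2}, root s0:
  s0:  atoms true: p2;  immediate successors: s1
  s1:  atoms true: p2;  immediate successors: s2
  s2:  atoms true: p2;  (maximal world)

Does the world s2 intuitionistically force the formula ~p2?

s2 ||-/- ~p2 since s2 is accessible from s2 and s2 ||- p2.

No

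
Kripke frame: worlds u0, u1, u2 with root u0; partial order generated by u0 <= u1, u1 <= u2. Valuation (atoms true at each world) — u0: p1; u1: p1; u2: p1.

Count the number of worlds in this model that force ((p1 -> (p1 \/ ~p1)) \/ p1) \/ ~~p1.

u0: forces it.
u1: forces it.
u2: forces it.
Worlds forcing the formula: {u0, u1, u2}.

3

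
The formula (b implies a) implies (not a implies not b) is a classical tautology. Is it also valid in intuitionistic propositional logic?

This is the forward direction of contraposition, which is intuitionistically derivable.
Assume b implies a and not a. If b held then a would follow, contradicting not a; so not b.

Yes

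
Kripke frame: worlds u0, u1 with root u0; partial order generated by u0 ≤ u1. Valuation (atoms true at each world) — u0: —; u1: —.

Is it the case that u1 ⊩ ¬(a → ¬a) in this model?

u1 ⊮ ¬(a → ¬a) since u1 is accessible from u1 and u1 ⊩ a → ¬a.
u1 ⊩ a → ¬a vacuously: no world accessible from u1 forces the antecedent a.

No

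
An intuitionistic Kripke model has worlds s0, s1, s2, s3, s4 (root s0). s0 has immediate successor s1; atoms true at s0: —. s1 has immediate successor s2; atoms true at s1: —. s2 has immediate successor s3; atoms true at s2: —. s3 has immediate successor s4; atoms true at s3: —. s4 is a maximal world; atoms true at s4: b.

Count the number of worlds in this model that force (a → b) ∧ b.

s0: does not force it — s0 ⊮ (a → b) ∧ b since s0 fails b.
s1: does not force it — s1 ⊮ (a → b) ∧ b since s1 fails b.
s2: does not force it — s2 ⊮ (a → b) ∧ b since s2 fails b.
s3: does not force it.
s4: forces it.
Worlds forcing the formula: {s4}.

1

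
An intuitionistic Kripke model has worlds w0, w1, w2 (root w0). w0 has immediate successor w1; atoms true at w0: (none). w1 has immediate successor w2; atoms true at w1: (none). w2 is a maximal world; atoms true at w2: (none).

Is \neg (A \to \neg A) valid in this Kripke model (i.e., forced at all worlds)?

No

Not every world: w0 \nVdash \neg (A \to \neg A).
w0 \nVdash \neg (A \to \neg A) since w0 is accessible from w0 and w0 \Vdash A \to \neg A.
w0 \Vdash A \to \neg A vacuously: no world accessible from w0 forces the antecedent A.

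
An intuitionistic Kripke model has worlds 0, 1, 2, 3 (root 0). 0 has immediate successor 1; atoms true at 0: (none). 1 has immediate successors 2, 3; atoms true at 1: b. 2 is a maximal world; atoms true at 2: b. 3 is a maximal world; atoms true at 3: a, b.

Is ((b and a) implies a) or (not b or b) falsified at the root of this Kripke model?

No

0 forces ((b and a) implies a) or (not b or b) via the disjunct (b and a) implies a.
So the root 0 forces ((b and a) implies a) or (not b or b); the model is not a countermodel.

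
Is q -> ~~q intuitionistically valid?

Yes

This is double-negation introduction, which is intuitionistically derivable.
If a world forces q then every accessible world forces q (persistence), so none forces ~q; hence ~~q.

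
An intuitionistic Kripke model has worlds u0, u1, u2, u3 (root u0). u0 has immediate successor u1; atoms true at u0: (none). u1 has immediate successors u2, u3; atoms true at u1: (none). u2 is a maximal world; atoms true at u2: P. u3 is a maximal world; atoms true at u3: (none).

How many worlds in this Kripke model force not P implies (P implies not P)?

4

u0: forces it.
u1: forces it.
u2: forces it.
u3: forces it.
Worlds forcing the formula: {u0, u1, u2, u3}.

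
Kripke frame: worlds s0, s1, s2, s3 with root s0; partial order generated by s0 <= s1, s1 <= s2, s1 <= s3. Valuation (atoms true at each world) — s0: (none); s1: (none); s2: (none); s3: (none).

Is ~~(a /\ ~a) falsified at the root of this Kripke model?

s0 ||-/- ~~(a /\ ~a) since s0 is accessible from s0 and s0 ||- ~(a /\ ~a).
s0 ||- ~(a /\ ~a): no world accessible from s0 forces a /\ ~a.
So the root s0 does not force ~~(a /\ ~a); the model is a countermodel.

Yes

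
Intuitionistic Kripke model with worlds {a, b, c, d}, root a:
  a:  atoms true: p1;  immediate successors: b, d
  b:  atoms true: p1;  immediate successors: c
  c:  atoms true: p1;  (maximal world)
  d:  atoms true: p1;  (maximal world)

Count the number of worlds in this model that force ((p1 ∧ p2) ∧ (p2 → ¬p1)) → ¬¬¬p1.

a: forces it.
b: forces it.
c: forces it.
d: forces it.
Worlds forcing the formula: {a, b, c, d}.

4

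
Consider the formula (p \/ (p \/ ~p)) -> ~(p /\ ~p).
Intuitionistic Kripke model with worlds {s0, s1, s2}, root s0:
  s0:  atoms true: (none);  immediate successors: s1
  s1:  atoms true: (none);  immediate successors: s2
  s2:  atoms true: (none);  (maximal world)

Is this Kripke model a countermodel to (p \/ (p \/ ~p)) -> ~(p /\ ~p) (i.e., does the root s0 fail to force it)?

No

s0 ||- (p \/ (p \/ ~p)) -> ~(p /\ ~p): every world accessible from s0 that forces p \/ (p \/ ~p) (namely s0, s1, s2) also forces ~(p /\ ~p).
So the root s0 forces (p \/ (p \/ ~p)) -> ~(p /\ ~p); the model is not a countermodel.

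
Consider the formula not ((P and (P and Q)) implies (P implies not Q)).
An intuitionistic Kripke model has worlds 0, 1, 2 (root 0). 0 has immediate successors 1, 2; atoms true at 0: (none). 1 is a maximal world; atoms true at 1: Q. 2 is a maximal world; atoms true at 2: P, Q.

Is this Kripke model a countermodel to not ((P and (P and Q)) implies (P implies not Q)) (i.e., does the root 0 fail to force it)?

Yes

0 does not force not ((P and (P and Q)) implies (P implies not Q)) since 1 is accessible from 0 and 1 forces (P and (P and Q)) implies (P implies not Q).
1 forces (P and (P and Q)) implies (P implies not Q) vacuously: no world accessible from 1 forces the antecedent P and (P and Q).
So the root 0 does not force not ((P and (P and Q)) implies (P implies not Q)); the model is a countermodel.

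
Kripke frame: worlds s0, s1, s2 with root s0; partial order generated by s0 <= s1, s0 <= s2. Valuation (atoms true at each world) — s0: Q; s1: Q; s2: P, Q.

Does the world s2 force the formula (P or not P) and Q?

s2 forces (P or not P) and Q since s2 forces both conjuncts.

Yes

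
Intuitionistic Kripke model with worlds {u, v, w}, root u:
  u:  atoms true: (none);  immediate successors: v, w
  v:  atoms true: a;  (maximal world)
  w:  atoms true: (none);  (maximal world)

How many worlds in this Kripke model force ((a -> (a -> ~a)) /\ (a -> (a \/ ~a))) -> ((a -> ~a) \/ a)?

u: forces it.
v: forces it.
w: forces it.
Worlds forcing the formula: {u, v, w}.

3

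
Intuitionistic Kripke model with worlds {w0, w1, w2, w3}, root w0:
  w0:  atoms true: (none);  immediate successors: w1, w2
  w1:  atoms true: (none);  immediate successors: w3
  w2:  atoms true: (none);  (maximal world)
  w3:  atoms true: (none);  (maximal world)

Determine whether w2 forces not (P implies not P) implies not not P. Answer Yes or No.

w2 forces not (P implies not P) implies not not P vacuously: no world accessible from w2 forces the antecedent not (P implies not P).

Yes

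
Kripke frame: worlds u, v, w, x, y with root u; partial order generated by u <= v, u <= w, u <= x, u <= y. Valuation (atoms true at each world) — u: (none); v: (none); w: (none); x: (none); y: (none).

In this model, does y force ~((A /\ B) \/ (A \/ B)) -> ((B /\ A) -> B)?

y ||- ~((A /\ B) \/ (A \/ B)) -> ((B /\ A) -> B): every world accessible from y that forces ~((A /\ B) \/ (A \/ B)) (namely y) also forces (B /\ A) -> B.

Yes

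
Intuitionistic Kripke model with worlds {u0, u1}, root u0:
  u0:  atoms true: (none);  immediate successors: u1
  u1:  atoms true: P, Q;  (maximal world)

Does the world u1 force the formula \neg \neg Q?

Yes

u1 \Vdash \neg \neg Q: no world accessible from u1 forces \neg Q.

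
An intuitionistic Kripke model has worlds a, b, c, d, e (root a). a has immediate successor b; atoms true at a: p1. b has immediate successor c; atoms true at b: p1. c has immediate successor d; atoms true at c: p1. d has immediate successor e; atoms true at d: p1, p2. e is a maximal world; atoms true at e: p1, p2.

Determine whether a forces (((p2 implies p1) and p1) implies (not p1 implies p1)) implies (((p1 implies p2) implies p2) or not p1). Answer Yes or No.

Yes

a forces (((p2 implies p1) and p1) implies (not p1 implies p1)) implies (((p1 implies p2) implies p2) or not p1): every world accessible from a that forces ((p2 implies p1) and p1) implies (not p1 implies p1) (namely a, b, c, d, e) also forces ((p1 implies p2) implies p2) or not p1.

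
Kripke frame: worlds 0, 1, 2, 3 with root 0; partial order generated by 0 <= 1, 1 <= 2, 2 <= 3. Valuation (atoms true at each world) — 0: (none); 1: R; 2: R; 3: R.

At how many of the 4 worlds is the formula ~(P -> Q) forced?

0: does not force it — 0 ||-/- ~(P -> Q) since 0 is accessible from 0 and 0 ||- P -> Q.
1: does not force it — 1 ||-/- ~(P -> Q) since 1 is accessible from 1 and 1 ||- P -> Q.
2: does not force it — 2 ||-/- ~(P -> Q) since 2 is accessible from 2 and 2 ||- P -> Q.
3: does not force it.
Worlds forcing the formula: { }.

0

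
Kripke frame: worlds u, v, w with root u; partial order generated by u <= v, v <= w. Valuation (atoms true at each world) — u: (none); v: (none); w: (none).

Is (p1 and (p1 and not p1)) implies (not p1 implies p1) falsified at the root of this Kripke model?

No

u forces (p1 and (p1 and not p1)) implies (not p1 implies p1) vacuously: no world accessible from u forces the antecedent p1 and (p1 and not p1).
So the root u forces (p1 and (p1 and not p1)) implies (not p1 implies p1); the model is not a countermodel.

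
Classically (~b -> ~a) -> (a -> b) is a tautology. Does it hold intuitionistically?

No

This is the converse of contraposition, which is not intuitionistically valid.
A Kripke countermodel: worlds s0, s1; order generated by s0 <= s1; atoms true at each world — s0:{a}; s1:{a,b}.
s0 ||-/- (~b -> ~a) -> (a -> b): already at s0 itself, s0 ||- ~b -> ~a but s0 ||-/- a -> b.
s0 ||-/- a -> b: already at s0 itself, s0 ||- a but s0 ||-/- b.
s0 lacks atom b, so s0 ||-/- b.
So the root s0 does not force the formula.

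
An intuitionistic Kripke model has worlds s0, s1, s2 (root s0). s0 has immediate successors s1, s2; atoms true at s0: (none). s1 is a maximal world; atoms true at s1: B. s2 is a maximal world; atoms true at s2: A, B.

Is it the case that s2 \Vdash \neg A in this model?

s2 \nVdash \neg A since s2 is accessible from s2 and s2 \Vdash A.

No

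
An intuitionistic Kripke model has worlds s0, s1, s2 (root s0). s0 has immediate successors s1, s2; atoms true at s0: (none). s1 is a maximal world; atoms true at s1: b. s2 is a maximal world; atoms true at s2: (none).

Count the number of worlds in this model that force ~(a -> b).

s0: does not force it — s0 ||-/- ~(a -> b) since s0 is accessible from s0 and s0 ||- a -> b.
s1: does not force it — s1 ||-/- ~(a -> b) since s1 is accessible from s1 and s1 ||- a -> b.
s2: does not force it — s2 ||-/- ~(a -> b) since s2 is accessible from s2 and s2 ||- a -> b.
Worlds forcing the formula: { }.

0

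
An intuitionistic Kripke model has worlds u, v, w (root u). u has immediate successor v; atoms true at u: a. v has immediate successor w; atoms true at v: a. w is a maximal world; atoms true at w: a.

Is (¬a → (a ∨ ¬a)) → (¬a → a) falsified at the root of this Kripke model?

u ⊩ (¬a → (a ∨ ¬a)) → (¬a → a): every world accessible from u that forces ¬a → (a ∨ ¬a) (namely u, v, w) also forces ¬a → a.
So the root u forces (¬a → (a ∨ ¬a)) → (¬a → a); the model is not a countermodel.

No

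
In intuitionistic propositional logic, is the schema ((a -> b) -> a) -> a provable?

No

This is Peirce's law, which is not intuitionistically valid.
A Kripke countermodel: worlds 0, 1; order generated by 0 <= 1; atoms true at each world — 0:{}; 1:{a}.
0 ||-/- ((a -> b) -> a) -> a: already at 0 itself, 0 ||- (a -> b) -> a but 0 ||-/- a.
0 lacks atom a, so 0 ||-/- a.
So the root 0 does not force the formula.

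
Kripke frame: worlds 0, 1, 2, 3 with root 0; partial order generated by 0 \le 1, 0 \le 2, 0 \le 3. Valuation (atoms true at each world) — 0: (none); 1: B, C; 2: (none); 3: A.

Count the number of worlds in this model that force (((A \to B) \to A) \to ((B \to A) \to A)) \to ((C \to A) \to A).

0: does not force it — 0 \nVdash (((A \to B) \to A) \to ((B \to A) \to A)) \to ((C \to A) \to A): already at 0 itself, 0 \Vdash ((A \to B) \to A) \to ((B \to A) \to A) but 0 \nVdash (C \to A) \to A.
1: forces it.
2: does not force it.
3: forces it.
Worlds forcing the formula: {1, 3}.

2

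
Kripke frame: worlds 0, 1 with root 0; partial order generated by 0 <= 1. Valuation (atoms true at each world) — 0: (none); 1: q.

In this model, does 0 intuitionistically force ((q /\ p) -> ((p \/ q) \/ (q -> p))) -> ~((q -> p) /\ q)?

0 ||- ((q /\ p) -> ((p \/ q) \/ (q -> p))) -> ~((q -> p) /\ q): every world accessible from 0 that forces (q /\ p) -> ((p \/ q) \/ (q -> p)) (namely 0, 1) also forces ~((q -> p) /\ q).

Yes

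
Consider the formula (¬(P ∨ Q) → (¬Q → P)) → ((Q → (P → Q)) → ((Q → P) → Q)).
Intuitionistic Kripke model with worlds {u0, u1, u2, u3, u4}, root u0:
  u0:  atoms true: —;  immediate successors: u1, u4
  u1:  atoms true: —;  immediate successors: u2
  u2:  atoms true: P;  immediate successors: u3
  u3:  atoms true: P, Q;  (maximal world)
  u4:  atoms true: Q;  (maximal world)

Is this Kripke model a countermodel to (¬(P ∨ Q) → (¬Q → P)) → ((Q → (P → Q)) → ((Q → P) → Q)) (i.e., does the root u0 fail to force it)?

u0 ⊮ (¬(P ∨ Q) → (¬Q → P)) → ((Q → (P → Q)) → ((Q → P) → Q)): already at u0 itself, u0 ⊩ ¬(P ∨ Q) → (¬Q → P) but u0 ⊮ (Q → (P → Q)) → ((Q → P) → Q).
u0 ⊮ (Q → (P → Q)) → ((Q → P) → Q): already at u0 itself, u0 ⊩ Q → (P → Q) but u0 ⊮ (Q → P) → Q.
u0 ⊮ (Q → P) → Q: at the accessible world u1, u1 ⊩ Q → P but u1 ⊮ Q.
u1 lacks atom Q, so u1 ⊮ Q.
So the root u0 does not force (¬(P ∨ Q) → (¬Q → P)) → ((Q → (P → Q)) → ((Q → P) → Q)); the model is a countermodel.

Yes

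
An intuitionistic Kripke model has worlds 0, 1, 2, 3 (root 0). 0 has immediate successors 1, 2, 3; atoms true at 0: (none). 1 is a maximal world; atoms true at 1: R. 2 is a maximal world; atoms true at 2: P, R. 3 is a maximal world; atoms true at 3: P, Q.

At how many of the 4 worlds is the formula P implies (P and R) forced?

0: does not force it — 0 does not force P implies (P and R): at the accessible world 3, 3 forces P but 3 does not force P and R.
1: forces it.
2: forces it.
3: does not force it — 3 does not force P implies (P and R): already at 3 itself, 3 forces P but 3 does not force P and R.
Worlds forcing the formula: {1, 2}.

2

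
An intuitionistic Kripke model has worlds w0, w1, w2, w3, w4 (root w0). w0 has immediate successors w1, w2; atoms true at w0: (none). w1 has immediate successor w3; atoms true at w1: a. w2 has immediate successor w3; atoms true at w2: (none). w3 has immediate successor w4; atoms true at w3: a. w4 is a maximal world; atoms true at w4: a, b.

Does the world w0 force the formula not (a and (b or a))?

w0 does not force not (a and (b or a)) since w1 is accessible from w0 and w1 forces a and (b or a).
w1 forces a and (b or a) since w1 forces both conjuncts.

No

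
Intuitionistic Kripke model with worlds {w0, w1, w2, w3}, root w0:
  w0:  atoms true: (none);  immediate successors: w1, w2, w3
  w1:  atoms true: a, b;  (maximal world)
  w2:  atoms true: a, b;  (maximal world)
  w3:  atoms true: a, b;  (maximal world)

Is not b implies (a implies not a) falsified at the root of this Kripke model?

No

w0 forces not b implies (a implies not a) vacuously: no world accessible from w0 forces the antecedent not b.
So the root w0 forces not b implies (a implies not a); the model is not a countermodel.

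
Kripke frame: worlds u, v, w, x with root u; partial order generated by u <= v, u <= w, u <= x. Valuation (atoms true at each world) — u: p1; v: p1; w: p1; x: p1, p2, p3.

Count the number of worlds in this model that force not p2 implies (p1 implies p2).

u: does not force it — u does not force not p2 implies (p1 implies p2): at the accessible world v, v forces not p2 but v does not force p1 implies p2.
v: does not force it — v does not force not p2 implies (p1 implies p2): already at v itself, v forces not p2 but v does not force p1 implies p2.
w: does not force it — w does not force not p2 implies (p1 implies p2): already at w itself, w forces not p2 but w does not force p1 implies p2.
x: forces it.
Worlds forcing the formula: {x}.

1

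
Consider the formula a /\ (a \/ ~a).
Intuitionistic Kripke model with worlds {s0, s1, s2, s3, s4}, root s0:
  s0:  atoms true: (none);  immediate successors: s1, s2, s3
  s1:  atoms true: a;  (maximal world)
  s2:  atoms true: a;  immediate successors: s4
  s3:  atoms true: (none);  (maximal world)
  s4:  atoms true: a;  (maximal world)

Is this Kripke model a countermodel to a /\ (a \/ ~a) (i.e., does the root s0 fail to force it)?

Yes

s0 ||-/- a /\ (a \/ ~a) since s0 fails a.
So the root s0 does not force a /\ (a \/ ~a); the model is a countermodel.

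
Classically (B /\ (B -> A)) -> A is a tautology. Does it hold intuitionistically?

Yes

This is modus ponens in implicational form, which is intuitionistically derivable.
If a world forces B and B -> A, then applying the implication at that world (which is accessible from itself) gives A.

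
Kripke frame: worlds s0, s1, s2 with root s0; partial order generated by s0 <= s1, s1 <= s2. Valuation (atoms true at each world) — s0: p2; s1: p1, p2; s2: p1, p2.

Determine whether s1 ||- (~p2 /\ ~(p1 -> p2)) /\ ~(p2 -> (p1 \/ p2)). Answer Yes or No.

No

s1 ||-/- (~p2 /\ ~(p1 -> p2)) /\ ~(p2 -> (p1 \/ p2)) since s1 fails ~p2 /\ ~(p1 -> p2).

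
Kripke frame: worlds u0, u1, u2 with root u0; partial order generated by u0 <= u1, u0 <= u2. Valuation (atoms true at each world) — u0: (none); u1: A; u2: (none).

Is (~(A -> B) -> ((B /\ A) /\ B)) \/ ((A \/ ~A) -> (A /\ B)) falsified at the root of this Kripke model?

u0 ||-/- (~(A -> B) -> ((B /\ A) /\ B)) \/ ((A \/ ~A) -> (A /\ B)): neither disjunct is forced at u0.
u0 ||-/- ~(A -> B) -> ((B /\ A) /\ B): at the accessible world u1, u1 ||- ~(A -> B) but u1 ||-/- (B /\ A) /\ B.
u1 ||-/- (B /\ A) /\ B since u1 fails B /\ A.
So the root u0 does not force (~(A -> B) -> ((B /\ A) /\ B)) \/ ((A \/ ~A) -> (A /\ B)); the model is a countermodel.

Yes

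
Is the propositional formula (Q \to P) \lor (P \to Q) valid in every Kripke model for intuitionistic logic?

No

This is the Gödel–Dummett linearity axiom, which is not intuitionistically valid.
A Kripke countermodel: worlds w0, w1, w2; order generated by w0 \le w1, w0 \le w2; atoms true at each world — w0:{}; w1:{Q}; w2:{P}.
w0 \nVdash (Q \to P) \lor (P \to Q): neither disjunct is forced at w0.
w0 \nVdash Q \to P: at the accessible world w1, w1 \Vdash Q but w1 \nVdash P.
w1 lacks atom P, so w1 \nVdash P.
So the root w0 does not force the formula.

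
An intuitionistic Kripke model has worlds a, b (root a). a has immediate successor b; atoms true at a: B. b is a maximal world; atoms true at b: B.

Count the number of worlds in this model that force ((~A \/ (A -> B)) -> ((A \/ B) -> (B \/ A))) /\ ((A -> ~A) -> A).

a: does not force it — a ||-/- ((~A \/ (A -> B)) -> ((A \/ B) -> (B \/ A))) /\ ((A -> ~A) -> A) since a fails (A -> ~A) -> A.
b: does not force it — b ||-/- ((~A \/ (A -> B)) -> ((A \/ B) -> (B \/ A))) /\ ((A -> ~A) -> A) since b fails (A -> ~A) -> A.
Worlds forcing the formula: { }.

0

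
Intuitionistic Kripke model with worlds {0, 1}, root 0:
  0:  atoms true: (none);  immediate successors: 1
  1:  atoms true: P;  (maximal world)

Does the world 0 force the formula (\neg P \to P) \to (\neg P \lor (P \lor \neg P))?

0 \nVdash (\neg P \to P) \to (\neg P \lor (P \lor \neg P)): already at 0 itself, 0 \Vdash \neg P \to P but 0 \nVdash \neg P \lor (P \lor \neg P).
0 \nVdash \neg P \lor (P \lor \neg P): neither disjunct is forced at 0.
0 \nVdash \neg P since 1 is accessible from 0 and 1 \Vdash P.

No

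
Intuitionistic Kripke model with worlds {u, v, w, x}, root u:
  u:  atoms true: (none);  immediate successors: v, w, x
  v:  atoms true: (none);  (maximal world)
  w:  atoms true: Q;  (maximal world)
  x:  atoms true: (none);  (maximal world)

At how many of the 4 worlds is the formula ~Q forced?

2

u: does not force it — u ||-/- ~Q since w is accessible from u and w ||- Q.
v: forces it.
w: does not force it — w ||-/- ~Q since w is accessible from w and w ||- Q.
x: forces it.
Worlds forcing the formula: {v, x}.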